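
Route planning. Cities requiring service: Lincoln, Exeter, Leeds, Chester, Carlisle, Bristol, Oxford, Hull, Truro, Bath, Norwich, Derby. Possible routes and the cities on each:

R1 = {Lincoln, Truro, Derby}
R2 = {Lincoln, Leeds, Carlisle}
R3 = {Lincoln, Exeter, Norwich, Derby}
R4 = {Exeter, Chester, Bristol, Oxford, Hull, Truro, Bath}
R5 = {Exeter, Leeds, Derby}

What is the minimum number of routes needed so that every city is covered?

3

R2, R3, R4 together cover {Lincoln, Exeter, Leeds, Chester, Carlisle, Bristol, Oxford, Hull, Truro, Bath, Norwich, Derby} — every city.
No 2 of the 5 routes cover everything (all 10 pairs fall short), so 3 is minimum.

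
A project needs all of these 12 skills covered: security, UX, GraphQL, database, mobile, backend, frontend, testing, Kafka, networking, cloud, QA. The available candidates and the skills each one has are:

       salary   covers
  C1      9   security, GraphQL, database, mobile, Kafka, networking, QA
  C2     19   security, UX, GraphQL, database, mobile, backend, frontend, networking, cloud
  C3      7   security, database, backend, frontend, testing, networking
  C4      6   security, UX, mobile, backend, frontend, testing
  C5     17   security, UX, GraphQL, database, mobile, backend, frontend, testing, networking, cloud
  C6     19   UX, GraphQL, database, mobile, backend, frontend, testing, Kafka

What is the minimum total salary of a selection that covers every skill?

C1, C5 cover every skill at salary 9 + 17 = 26.
Any cover uses at least 2 candidates; among all covering selections none totals below 26.
Greedy by coverage-per-salary would pick C4, C1, C5 for 32 — worse than the optimum 26.

26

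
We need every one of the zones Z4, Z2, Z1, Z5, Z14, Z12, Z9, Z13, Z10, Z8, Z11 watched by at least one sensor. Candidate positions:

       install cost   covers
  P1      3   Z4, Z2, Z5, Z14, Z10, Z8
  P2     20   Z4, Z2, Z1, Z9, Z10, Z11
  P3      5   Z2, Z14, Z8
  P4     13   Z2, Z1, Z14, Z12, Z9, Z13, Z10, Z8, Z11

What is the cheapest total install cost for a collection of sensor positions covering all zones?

16

P1, P4 cover every zone at install cost 3 + 13 = 16.
Any cover uses at least 2 sensor positions; among all covering selections none totals below 16.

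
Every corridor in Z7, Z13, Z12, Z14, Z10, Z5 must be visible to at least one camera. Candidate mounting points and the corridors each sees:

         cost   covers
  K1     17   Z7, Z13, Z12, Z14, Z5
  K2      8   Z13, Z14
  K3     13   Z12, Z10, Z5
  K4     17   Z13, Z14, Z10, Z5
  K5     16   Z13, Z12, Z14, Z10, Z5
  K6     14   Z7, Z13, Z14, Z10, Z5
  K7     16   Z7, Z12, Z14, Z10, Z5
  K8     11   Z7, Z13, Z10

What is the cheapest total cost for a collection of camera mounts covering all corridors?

K2, K7 cover every corridor at cost 8 + 16 = 24.
Any cover uses at least 2 camera mounts; among all covering selections none totals below 24.

24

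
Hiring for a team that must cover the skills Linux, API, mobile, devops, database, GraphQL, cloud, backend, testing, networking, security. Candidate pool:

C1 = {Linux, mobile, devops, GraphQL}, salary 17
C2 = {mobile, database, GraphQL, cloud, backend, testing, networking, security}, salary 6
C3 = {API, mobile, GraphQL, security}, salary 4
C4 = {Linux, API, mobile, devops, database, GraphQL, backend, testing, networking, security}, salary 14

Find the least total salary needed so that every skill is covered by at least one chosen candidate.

C2, C4 cover every skill at salary 6 + 14 = 20.
Any cover uses at least 2 candidates; among all covering selections none totals below 20.

20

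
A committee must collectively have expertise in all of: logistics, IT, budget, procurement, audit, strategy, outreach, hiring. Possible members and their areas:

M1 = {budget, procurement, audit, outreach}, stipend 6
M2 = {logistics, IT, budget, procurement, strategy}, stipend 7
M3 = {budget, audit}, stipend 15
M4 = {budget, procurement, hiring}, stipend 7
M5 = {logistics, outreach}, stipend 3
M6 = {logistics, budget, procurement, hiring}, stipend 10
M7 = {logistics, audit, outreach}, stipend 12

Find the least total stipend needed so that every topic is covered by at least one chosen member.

M1, M2, M4 cover every topic at stipend 6 + 7 + 7 = 20.
Any cover uses at least 3 members; among all covering selections none totals below 20.

20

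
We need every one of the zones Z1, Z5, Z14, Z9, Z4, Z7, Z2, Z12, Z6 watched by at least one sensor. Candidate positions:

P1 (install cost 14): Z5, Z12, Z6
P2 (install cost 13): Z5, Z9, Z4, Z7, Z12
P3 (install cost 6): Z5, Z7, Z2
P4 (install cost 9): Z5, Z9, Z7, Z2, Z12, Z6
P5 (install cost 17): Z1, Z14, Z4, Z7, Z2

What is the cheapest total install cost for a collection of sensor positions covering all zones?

26

P4, P5 cover every zone at install cost 9 + 17 = 26.
Any cover uses at least 2 sensor positions; among all covering selections none totals below 26.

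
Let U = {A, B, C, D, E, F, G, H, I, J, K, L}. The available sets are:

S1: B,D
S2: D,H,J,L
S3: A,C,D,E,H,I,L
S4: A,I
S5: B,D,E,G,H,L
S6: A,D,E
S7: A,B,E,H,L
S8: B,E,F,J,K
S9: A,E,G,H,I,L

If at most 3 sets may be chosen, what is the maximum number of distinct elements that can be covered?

12

Choosing S3, S5, S8 covers {A, B, C, D, E, F, G, H, I, J, K, L} — 12 elements.
That is all 12 elements.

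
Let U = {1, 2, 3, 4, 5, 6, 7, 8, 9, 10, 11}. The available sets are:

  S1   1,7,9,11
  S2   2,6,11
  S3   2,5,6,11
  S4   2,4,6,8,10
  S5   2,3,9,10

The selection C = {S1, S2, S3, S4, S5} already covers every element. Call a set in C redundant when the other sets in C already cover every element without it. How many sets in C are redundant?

1

Drop S1: 1, 7 uncovered — not redundant.
Drop S2: the rest still cover every element — redundant.
Drop S3: 5 uncovered — not redundant.
Drop S4: 4, 8 uncovered — not redundant.
Drop S5: 3 uncovered — not redundant.
1 redundant: S2.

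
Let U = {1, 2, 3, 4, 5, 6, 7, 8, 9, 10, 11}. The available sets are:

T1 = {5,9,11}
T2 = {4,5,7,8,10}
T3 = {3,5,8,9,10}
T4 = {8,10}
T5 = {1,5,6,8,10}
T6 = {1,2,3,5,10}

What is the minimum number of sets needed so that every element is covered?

4

T1, T2, T5, T6 together cover {1, 2, 3, 4, 5, 6, 7, 8, 9, 10, 11} — every element.
No 3 of the 6 sets cover everything (all 20 triples fall short), so 4 is minimum.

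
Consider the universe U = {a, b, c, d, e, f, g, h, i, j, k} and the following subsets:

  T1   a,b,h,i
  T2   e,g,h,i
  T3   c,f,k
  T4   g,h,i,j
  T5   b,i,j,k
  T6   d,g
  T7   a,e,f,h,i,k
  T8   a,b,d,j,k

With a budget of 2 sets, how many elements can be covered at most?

9

Choosing T2, T8 covers {a, b, d, e, g, h, i, j, k} — 9 elements.
No choice of 2 sets does better; here c, f are left uncovered.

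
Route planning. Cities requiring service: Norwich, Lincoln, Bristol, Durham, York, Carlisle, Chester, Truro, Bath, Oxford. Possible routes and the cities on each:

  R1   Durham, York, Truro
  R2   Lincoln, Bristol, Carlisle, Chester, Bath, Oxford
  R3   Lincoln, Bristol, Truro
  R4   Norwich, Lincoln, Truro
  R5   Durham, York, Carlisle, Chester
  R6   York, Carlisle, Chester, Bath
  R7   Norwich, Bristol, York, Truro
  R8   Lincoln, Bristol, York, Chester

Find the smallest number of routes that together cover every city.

3

R1, R2, R4 together cover {Norwich, Lincoln, Bristol, Durham, York, Carlisle, Chester, Truro, Bath, Oxford} — every city.
No 2 of the 8 routes cover everything (all 28 pairs fall short), so 3 is minimum.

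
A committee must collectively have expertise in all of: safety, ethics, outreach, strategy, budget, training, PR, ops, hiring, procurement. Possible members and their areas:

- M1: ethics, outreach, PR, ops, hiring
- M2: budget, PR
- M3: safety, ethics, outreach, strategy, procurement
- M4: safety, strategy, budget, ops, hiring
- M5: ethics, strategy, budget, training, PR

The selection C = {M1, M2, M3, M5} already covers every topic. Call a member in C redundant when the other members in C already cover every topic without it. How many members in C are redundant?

Drop M1: ops, hiring uncovered — not redundant.
Drop M2: the rest still cover every topic — redundant.
Drop M3: safety, procurement uncovered — not redundant.
Drop M5: training uncovered — not redundant.
1 redundant: M2.

1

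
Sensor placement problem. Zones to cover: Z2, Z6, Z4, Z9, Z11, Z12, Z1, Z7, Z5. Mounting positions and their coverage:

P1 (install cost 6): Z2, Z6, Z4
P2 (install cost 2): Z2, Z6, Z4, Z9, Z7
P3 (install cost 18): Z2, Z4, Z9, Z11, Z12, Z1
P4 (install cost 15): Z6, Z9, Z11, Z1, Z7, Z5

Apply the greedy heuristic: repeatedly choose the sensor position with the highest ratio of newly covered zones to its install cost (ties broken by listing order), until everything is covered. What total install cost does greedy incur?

35

Pick 1: P2 adds 5 new (Z2, Z6, Z4, Z9, Z7) at install cost 2 (ratio 5/2).
Pick 2: P4 adds 3 new (Z11, Z1, Z5) at install cost 15 (ratio 3/15).
Pick 3: P3 adds 1 new (Z12) at install cost 18 (ratio 1/18).
Greedy total install cost: 2 + 15 + 18 = 35. (The true optimum is 33, so greedy overshoots here.)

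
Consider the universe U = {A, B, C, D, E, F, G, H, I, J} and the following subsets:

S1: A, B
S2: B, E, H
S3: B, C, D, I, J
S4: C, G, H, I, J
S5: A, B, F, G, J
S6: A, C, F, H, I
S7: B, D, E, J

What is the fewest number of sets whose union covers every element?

3

S2, S3, S5 together cover {A, B, C, D, E, F, G, H, I, J} — every element.
No 2 of the 7 sets cover everything (all 21 pairs fall short), so 3 is minimum.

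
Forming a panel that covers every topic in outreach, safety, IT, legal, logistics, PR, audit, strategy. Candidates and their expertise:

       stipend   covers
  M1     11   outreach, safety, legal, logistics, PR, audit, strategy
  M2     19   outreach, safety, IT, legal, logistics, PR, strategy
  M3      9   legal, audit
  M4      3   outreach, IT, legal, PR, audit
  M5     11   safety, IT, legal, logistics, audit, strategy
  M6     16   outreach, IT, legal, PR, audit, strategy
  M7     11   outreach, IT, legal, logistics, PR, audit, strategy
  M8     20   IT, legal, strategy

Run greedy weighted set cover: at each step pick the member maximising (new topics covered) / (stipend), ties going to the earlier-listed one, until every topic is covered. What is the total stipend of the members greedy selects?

Pick 1: M4 adds 5 new (outreach, IT, legal, PR, audit) at stipend 3 (ratio 5/3).
Pick 2: M1 adds 3 new (safety, logistics, strategy) at stipend 11 (ratio 3/11).
Greedy total stipend: 3 + 11 = 14.

14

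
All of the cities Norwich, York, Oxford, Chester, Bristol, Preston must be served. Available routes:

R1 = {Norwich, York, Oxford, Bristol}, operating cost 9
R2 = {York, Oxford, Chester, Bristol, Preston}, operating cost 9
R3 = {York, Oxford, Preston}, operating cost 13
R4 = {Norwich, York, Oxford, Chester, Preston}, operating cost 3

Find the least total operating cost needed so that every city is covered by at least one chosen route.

12

R1, R4 cover every city at operating cost 9 + 3 = 12.
Any cover uses at least 2 routes; among all covering selections none totals below 12.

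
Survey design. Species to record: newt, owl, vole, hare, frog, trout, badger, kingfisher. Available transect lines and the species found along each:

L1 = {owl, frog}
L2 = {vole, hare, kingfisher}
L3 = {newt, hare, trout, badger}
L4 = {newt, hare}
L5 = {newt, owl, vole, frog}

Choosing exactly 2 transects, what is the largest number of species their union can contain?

7

Choosing L3, L5 covers {newt, owl, vole, hare, frog, trout, badger} — 7 species.
No choice of 2 transects does better; here kingfisher is left uncovered.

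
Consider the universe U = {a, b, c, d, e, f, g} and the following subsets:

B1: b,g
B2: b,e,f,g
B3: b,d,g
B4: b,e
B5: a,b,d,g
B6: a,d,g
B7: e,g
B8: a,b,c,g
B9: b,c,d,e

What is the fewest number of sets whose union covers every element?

3

B2, B3, B8 together cover {a, b, c, d, e, f, g} — every element.
No 2 of the 9 sets cover everything (all 36 pairs fall short), so 3 is minimum.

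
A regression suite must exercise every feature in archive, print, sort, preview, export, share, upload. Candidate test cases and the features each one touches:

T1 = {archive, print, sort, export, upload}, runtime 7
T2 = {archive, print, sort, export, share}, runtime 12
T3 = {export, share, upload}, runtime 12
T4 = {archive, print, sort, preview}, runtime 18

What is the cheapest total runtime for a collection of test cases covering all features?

T3, T4 cover every feature at runtime 12 + 18 = 30.
Any cover uses at least 2 test cases; among all covering selections none totals below 30.
Greedy by coverage-per-runtime would pick T1, T2, T4 for 37 — worse than the optimum 30.

30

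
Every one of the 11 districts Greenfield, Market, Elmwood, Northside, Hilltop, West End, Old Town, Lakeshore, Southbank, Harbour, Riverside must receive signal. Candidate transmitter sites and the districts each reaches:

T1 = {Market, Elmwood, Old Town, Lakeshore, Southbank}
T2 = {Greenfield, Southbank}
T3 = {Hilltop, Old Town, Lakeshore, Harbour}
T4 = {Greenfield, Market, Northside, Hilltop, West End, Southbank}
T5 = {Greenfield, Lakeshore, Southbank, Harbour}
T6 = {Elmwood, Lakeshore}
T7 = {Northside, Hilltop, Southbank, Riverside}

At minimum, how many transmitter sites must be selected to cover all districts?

4

T1, T3, T4, T7 together cover {Greenfield, Market, Elmwood, Northside, Hilltop, West End, Old Town, Lakeshore, Southbank, Harbour, Riverside} — every district.
No 3 of the 7 transmitter sites cover everything (all 35 triples fall short), so 4 is minimum.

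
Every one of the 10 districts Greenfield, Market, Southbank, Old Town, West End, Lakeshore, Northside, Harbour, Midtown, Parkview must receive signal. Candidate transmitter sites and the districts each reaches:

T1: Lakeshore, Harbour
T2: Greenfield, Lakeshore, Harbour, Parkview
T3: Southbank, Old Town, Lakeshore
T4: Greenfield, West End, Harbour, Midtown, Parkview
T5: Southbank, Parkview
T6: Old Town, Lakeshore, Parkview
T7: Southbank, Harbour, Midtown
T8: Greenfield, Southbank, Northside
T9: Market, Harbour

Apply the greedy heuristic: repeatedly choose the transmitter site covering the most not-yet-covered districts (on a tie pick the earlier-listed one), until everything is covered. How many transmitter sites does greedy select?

4

Pick 1: T4 covers 5 new districts (Greenfield, West End, Harbour, Midtown, Parkview).
Pick 2: T3 covers 3 new districts (Southbank, Old Town, Lakeshore).
Pick 3: T8 covers 1 new districts (Northside).
Pick 4: T9 covers 1 new districts (Market).
Greedy uses 4 transmitter sites.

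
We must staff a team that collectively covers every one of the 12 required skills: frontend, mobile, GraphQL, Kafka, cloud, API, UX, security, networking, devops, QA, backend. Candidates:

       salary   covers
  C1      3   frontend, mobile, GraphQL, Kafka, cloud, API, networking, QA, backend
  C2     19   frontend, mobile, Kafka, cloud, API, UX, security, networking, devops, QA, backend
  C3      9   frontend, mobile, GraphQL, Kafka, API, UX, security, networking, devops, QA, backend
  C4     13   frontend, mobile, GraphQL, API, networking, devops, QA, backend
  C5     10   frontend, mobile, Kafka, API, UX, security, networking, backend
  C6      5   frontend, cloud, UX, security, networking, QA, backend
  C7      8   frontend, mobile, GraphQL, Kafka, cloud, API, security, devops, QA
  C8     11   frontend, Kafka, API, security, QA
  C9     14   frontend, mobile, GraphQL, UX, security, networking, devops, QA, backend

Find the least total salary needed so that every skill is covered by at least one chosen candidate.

12

C1, C3 cover every skill at salary 3 + 9 = 12.
Any cover uses at least 2 candidates; among all covering selections none totals below 12.
Greedy by coverage-per-salary would pick C1, C6, C7 for 16 — worse than the optimum 12.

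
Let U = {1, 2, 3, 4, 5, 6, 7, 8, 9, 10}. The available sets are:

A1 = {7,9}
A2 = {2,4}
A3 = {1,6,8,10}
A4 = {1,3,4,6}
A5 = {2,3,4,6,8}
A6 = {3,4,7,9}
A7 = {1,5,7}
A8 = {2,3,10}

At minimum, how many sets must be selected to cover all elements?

A1, A3, A5, A7 together cover {1, 2, 3, 4, 5, 6, 7, 8, 9, 10} — every element.
No 3 of the 8 sets cover everything (all 56 triples fall short), so 4 is minimum.

4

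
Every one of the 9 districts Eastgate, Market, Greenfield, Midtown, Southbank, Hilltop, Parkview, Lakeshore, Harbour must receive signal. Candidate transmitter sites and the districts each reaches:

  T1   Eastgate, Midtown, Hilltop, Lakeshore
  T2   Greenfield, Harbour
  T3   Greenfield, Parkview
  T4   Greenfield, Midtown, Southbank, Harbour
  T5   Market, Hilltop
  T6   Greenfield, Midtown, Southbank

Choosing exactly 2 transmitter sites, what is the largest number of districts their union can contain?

7

Choosing T1, T4 covers {Eastgate, Greenfield, Midtown, Southbank, Hilltop, Lakeshore, Harbour} — 7 districts.
No choice of 2 transmitter sites does better; here Market, Parkview are left uncovered.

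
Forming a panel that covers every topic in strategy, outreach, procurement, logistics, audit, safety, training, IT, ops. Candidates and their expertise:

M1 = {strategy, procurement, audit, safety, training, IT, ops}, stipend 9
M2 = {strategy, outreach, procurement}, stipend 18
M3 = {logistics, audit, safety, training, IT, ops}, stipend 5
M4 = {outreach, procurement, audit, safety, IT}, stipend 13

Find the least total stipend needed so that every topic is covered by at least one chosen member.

23

M2, M3 cover every topic at stipend 18 + 5 = 23.
Any cover uses at least 2 members; among all covering selections none totals below 23.
Greedy by coverage-per-stipend would pick M3, M1, M4 for 27 — worse than the optimum 23.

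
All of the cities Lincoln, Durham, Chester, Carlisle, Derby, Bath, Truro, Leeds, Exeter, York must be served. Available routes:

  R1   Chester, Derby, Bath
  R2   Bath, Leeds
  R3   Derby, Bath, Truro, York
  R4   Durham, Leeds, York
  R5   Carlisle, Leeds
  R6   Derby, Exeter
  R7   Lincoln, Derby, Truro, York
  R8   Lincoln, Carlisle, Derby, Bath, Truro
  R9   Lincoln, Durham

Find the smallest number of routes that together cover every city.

4

R1, R4, R6, R8 together cover {Lincoln, Durham, Chester, Carlisle, Derby, Bath, Truro, Leeds, Exeter, York} — every city.
No 3 of the 9 routes cover everything (all 84 triples fall short), so 4 is minimum.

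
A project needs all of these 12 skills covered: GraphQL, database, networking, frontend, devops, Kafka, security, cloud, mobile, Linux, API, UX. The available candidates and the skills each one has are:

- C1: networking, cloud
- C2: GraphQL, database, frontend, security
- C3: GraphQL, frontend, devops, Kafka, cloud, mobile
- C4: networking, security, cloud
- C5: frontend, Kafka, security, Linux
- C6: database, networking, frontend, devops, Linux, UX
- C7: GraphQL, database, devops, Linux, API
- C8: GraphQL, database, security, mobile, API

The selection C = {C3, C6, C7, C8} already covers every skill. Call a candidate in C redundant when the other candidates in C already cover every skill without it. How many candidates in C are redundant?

1

Drop C3: Kafka, cloud uncovered — not redundant.
Drop C6: networking, UX uncovered — not redundant.
Drop C7: the rest still cover every skill — redundant.
Drop C8: security uncovered — not redundant.
1 redundant: C7.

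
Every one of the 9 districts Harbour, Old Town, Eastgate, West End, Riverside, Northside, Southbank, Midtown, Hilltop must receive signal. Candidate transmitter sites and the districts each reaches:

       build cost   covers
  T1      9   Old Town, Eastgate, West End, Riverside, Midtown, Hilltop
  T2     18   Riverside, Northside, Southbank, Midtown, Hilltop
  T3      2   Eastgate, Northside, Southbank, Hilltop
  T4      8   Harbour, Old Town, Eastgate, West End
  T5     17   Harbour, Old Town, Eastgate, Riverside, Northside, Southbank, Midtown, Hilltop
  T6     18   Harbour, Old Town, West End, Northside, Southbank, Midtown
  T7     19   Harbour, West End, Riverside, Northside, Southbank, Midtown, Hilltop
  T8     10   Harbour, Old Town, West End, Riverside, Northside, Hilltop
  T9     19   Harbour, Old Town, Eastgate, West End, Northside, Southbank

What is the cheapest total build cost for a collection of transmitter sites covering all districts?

19

T1, T3, T4 cover every district at build cost 9 + 2 + 8 = 19.
Any cover uses at least 2 transmitter sites; among all covering selections none totals below 19.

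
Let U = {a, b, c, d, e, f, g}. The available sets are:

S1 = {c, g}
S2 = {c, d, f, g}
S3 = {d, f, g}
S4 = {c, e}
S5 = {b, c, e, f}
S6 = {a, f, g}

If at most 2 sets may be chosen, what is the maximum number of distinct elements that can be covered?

Choosing S2, S5 covers {b, c, d, e, f, g} — 6 elements.
No choice of 2 sets does better; here a is left uncovered.

6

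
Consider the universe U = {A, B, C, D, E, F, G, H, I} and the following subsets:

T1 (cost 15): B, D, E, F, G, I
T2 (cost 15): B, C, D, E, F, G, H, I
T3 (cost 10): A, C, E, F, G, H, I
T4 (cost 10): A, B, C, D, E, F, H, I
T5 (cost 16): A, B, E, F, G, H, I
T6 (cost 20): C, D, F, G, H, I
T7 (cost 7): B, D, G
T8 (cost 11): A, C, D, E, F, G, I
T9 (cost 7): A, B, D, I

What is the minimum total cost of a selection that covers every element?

T3, T7 cover every element at cost 10 + 7 = 17.
Any cover uses at least 2 sets; among all covering selections none totals below 17.

17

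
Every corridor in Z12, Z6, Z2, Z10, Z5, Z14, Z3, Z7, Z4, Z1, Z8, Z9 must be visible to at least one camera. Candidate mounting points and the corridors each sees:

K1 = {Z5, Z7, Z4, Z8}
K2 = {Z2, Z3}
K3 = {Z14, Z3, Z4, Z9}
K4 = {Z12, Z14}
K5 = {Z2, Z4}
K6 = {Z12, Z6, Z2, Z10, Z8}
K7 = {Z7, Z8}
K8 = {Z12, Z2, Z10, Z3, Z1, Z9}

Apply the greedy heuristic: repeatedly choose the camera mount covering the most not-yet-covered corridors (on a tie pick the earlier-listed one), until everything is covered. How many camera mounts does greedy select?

4

Pick 1: K8 covers 6 new corridors (Z12, Z2, Z10, Z3, Z1, Z9).
Pick 2: K1 covers 4 new corridors (Z5, Z7, Z4, Z8).
Pick 3: K3 covers 1 new corridors (Z14).
Pick 4: K6 covers 1 new corridors (Z6).
Greedy uses 4 camera mounts.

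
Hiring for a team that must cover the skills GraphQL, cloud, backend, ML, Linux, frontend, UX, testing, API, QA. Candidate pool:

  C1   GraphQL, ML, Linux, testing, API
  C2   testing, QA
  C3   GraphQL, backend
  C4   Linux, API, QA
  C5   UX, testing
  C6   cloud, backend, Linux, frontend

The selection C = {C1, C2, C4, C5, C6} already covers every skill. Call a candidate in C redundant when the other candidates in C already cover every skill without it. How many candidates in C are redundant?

Drop C1: GraphQL, ML uncovered — not redundant.
Drop C2: the rest still cover every skill — redundant.
Drop C4: the rest still cover every skill — redundant.
Drop C5: UX uncovered — not redundant.
Drop C6: cloud, backend, frontend uncovered — not redundant.
2 redundant: C2, C4.

2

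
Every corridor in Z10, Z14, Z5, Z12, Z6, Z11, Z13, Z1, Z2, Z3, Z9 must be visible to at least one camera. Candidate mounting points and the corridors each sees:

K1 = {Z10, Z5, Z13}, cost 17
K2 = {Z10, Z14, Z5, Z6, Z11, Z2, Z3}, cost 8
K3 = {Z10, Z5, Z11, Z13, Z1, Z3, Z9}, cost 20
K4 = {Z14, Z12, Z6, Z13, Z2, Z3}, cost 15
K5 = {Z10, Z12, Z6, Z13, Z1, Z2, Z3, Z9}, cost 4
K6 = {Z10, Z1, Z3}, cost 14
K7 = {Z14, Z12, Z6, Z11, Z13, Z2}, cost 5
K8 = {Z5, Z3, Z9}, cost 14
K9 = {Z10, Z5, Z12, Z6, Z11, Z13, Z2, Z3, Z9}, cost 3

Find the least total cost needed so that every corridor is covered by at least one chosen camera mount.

K2, K5 cover every corridor at cost 8 + 4 = 12.
Any cover uses at least 2 camera mounts; among all covering selections none totals below 12.

12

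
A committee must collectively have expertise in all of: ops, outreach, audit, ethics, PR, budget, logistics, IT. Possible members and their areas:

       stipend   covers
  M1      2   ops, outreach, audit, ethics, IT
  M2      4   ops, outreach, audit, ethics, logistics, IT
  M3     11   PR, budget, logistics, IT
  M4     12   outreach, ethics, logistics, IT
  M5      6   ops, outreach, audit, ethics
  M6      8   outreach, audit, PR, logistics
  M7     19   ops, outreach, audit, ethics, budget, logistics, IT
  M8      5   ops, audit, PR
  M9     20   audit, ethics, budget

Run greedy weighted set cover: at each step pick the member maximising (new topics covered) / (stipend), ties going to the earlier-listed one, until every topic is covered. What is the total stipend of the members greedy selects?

Pick 1: M1 adds 5 new (ops, outreach, audit, ethics, IT) at stipend 2 (ratio 5/2).
Pick 2: M3 adds 3 new (PR, budget, logistics) at stipend 11 (ratio 3/11).
Greedy total stipend: 2 + 11 = 13.

13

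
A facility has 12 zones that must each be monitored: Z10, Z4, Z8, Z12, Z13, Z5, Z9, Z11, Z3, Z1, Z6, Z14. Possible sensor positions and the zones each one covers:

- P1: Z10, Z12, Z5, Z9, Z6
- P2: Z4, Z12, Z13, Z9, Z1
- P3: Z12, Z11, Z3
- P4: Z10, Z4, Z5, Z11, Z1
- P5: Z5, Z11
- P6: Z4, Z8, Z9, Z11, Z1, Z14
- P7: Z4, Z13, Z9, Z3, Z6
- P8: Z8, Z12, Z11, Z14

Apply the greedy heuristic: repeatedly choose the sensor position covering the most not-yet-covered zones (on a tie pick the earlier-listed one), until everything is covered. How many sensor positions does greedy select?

3

Pick 1: P6 covers 6 new zones (Z4, Z8, Z9, Z11, Z1, Z14).
Pick 2: P1 covers 4 new zones (Z10, Z12, Z5, Z6).
Pick 3: P7 covers 2 new zones (Z13, Z3).
Greedy uses 3 sensor positions.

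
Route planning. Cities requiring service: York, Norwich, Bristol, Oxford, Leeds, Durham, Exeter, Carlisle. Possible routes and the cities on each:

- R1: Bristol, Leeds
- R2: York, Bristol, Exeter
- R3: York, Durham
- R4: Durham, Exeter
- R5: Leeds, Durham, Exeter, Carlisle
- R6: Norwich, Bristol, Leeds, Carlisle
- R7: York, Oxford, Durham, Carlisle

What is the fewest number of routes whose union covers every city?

R2, R6, R7 together cover {York, Norwich, Bristol, Oxford, Leeds, Durham, Exeter, Carlisle} — every city.
No 2 of the 7 routes cover everything (all 21 pairs fall short), so 3 is minimum.
Greedy (largest uncovered first) would take R5, R2, R6, R7 — 4 routes — but 3 suffice.

3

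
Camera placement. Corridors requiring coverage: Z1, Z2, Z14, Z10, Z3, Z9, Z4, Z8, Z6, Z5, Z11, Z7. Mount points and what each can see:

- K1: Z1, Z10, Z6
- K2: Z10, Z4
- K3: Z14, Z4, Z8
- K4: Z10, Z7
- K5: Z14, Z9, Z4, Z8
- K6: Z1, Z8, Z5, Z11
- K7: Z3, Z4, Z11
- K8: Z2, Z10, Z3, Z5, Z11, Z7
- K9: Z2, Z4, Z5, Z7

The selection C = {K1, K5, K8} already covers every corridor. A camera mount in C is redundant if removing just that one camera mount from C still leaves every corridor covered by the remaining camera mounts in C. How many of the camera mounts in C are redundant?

Drop K1: Z1, Z6 uncovered — not redundant.
Drop K5: Z14, Z9, Z4, Z8 uncovered — not redundant.
Drop K8: Z2, Z3, Z5, Z11, … uncovered — not redundant.
None of the camera mounts in C is redundant.

0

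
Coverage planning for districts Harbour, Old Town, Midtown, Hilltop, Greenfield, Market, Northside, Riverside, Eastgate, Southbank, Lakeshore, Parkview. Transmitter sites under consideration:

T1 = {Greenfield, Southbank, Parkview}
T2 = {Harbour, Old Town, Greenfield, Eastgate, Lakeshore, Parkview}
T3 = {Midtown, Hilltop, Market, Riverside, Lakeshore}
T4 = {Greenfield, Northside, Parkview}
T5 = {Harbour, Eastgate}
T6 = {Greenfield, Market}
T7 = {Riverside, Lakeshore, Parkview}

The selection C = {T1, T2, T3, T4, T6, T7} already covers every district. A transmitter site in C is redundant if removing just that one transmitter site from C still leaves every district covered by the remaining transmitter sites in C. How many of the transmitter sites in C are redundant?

2

Drop T1: Southbank uncovered — not redundant.
Drop T2: Harbour, Old Town, Eastgate uncovered — not redundant.
Drop T3: Midtown, Hilltop uncovered — not redundant.
Drop T4: Northside uncovered — not redundant.
Drop T6: the rest still cover every district — redundant.
Drop T7: the rest still cover every district — redundant.
2 redundant: T6, T7.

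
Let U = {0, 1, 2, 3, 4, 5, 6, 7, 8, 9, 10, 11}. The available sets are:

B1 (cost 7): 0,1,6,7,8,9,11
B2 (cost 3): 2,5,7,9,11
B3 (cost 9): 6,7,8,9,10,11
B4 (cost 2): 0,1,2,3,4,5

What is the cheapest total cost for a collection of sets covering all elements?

B3, B4 cover every element at cost 9 + 2 = 11.
Any cover uses at least 2 sets; among all covering selections none totals below 11.

11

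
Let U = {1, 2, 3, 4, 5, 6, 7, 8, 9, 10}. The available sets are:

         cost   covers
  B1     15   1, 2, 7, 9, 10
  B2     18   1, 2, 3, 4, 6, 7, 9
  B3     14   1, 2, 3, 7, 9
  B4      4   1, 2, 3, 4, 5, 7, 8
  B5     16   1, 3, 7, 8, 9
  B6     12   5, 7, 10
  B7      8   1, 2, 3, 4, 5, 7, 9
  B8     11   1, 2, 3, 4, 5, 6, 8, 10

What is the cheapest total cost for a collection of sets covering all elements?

B7, B8 cover every element at cost 8 + 11 = 19.
Any cover uses at least 2 sets; among all covering selections none totals below 19.
Greedy by coverage-per-cost would pick B4, B8, B7 for 23 — worse than the optimum 19.

19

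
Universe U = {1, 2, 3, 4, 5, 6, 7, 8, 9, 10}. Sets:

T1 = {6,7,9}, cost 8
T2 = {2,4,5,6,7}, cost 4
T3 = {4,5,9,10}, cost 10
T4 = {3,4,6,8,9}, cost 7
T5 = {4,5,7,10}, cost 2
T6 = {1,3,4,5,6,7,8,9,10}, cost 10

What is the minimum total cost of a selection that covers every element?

14

T2, T6 cover every element at cost 4 + 10 = 14.
Any cover uses at least 2 sets; among all covering selections none totals below 14.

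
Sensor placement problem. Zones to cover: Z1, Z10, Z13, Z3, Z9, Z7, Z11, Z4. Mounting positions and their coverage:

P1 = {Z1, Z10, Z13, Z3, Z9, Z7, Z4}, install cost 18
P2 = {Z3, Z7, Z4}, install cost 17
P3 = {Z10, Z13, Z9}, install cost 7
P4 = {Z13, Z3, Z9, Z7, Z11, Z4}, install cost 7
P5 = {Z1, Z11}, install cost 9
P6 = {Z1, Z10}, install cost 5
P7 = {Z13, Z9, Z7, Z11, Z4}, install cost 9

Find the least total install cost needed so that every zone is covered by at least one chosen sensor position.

12

P4, P6 cover every zone at install cost 7 + 5 = 12.
Any cover uses at least 2 sensor positions; among all covering selections none totals below 12.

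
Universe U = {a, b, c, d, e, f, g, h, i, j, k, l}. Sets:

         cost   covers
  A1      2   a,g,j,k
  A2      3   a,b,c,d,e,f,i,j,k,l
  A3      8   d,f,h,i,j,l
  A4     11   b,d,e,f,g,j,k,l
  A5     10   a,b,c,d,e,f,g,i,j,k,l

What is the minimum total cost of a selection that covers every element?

13

A1, A2, A3 cover every element at cost 2 + 3 + 8 = 13.
Any cover uses at least 2 sets; among all covering selections none totals below 13.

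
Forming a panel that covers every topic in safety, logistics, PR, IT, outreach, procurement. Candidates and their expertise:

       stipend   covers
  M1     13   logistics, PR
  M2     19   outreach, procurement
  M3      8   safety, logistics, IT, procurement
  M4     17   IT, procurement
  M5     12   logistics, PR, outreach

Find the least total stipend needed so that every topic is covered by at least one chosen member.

20

M3, M5 cover every topic at stipend 8 + 12 = 20.
Any cover uses at least 2 members; among all covering selections none totals below 20.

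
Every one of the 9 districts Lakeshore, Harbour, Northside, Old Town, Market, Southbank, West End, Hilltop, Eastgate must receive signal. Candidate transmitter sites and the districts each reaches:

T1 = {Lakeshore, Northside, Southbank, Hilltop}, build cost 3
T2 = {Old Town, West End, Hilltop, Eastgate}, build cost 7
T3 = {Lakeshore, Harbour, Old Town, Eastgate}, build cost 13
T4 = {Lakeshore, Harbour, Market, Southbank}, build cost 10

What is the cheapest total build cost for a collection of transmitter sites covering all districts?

20

T1, T2, T4 cover every district at build cost 3 + 7 + 10 = 20.
Any cover uses at least 3 transmitter sites; among all covering selections none totals below 20.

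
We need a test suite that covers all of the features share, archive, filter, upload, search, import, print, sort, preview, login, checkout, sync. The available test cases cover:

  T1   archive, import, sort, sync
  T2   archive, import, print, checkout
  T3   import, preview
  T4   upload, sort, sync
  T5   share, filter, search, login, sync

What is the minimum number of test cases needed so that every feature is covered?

4

T2, T3, T4, T5 together cover {share, archive, filter, upload, search, import, print, sort, preview, login, checkout, sync} — every feature.
No 3 of the 5 test cases cover everything (all 10 triples fall short), so 4 is minimum.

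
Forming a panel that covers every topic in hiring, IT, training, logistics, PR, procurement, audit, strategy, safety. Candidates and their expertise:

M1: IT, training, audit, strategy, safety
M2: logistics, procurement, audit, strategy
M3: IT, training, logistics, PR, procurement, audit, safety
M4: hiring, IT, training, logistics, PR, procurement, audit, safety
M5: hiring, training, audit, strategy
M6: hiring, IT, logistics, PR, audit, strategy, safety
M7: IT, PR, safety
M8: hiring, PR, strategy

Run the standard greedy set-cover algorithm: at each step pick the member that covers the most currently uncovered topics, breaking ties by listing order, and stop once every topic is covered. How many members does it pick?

Pick 1: M4 covers 8 new topics (hiring, IT, training, logistics, PR, procurement, audit, safety).
Pick 2: M1 covers 1 new topics (strategy).
Greedy uses 2 members.

2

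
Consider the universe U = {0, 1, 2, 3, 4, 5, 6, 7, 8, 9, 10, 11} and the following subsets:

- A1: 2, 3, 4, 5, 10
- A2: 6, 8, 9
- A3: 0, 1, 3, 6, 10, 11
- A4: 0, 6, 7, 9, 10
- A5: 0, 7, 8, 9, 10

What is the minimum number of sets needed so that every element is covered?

3

A1, A3, A5 together cover {0, 1, 2, 3, 4, 5, 6, 7, 8, 9, 10, 11} — every element.
No 2 of the 5 sets cover everything (all 10 pairs fall short), so 3 is minimum.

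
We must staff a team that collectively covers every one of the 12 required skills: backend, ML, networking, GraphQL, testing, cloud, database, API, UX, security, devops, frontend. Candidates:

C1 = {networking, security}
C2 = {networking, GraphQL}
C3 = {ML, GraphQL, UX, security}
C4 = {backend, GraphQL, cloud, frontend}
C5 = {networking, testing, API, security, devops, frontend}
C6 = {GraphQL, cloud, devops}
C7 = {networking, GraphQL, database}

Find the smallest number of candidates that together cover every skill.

C3, C4, C5, C7 together cover {backend, ML, networking, GraphQL, testing, cloud, database, API, UX, security, devops, frontend} — every skill.
No 3 of the 7 candidates cover everything (all 35 triples fall short), so 4 is minimum.

4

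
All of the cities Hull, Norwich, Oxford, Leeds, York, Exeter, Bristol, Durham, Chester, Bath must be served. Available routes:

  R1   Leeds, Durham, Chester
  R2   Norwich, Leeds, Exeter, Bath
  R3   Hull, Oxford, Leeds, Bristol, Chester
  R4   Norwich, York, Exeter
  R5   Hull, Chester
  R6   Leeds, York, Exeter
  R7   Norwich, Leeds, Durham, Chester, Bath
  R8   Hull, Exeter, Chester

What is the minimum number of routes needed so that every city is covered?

R3, R4, R7 together cover {Hull, Norwich, Oxford, Leeds, York, Exeter, Bristol, Durham, Chester, Bath} — every city.
No 2 of the 8 routes cover everything (all 28 pairs fall short), so 3 is minimum.

3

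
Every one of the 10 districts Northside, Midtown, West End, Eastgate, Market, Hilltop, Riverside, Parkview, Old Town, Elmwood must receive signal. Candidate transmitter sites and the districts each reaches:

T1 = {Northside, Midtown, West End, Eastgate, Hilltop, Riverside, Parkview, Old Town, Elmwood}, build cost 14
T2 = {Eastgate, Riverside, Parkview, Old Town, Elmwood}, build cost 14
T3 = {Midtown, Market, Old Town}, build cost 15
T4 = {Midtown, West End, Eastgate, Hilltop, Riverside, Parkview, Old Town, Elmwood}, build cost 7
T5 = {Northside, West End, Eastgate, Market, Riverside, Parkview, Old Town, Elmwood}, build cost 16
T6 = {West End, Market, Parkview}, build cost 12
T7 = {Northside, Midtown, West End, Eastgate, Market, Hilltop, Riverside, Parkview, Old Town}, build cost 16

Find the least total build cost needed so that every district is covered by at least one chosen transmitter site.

T4, T5 cover every district at build cost 7 + 16 = 23.
Any cover uses at least 2 transmitter sites; among all covering selections none totals below 23.

23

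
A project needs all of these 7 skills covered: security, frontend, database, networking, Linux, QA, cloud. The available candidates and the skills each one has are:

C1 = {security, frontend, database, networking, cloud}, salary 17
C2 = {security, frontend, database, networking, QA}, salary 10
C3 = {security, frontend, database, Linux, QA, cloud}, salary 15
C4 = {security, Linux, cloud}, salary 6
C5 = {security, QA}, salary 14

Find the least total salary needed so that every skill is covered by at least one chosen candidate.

16

C2, C4 cover every skill at salary 10 + 6 = 16.
Any cover uses at least 2 candidates; among all covering selections none totals below 16.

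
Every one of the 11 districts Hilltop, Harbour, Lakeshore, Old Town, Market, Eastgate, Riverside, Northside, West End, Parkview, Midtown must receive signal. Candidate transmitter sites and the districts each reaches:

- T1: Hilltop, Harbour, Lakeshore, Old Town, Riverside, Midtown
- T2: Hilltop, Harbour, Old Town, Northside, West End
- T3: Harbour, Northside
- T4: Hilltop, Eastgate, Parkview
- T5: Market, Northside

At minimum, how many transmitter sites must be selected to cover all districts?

T1, T2, T4, T5 together cover {Hilltop, Harbour, Lakeshore, Old Town, Market, Eastgate, Riverside, Northside, West End, Parkview, Midtown} — every district.
No 3 of the 5 transmitter sites cover everything (all 10 triples fall short), so 4 is minimum.

4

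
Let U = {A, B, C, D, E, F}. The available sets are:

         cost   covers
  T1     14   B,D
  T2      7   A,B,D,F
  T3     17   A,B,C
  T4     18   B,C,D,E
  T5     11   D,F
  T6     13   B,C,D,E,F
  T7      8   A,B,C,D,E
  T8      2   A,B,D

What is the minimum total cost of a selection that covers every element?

15

T2, T7 cover every element at cost 7 + 8 = 15.
Any cover uses at least 2 sets; among all covering selections none totals below 15.
Greedy by coverage-per-cost would pick T8, T7, T2 for 17 — worse than the optimum 15.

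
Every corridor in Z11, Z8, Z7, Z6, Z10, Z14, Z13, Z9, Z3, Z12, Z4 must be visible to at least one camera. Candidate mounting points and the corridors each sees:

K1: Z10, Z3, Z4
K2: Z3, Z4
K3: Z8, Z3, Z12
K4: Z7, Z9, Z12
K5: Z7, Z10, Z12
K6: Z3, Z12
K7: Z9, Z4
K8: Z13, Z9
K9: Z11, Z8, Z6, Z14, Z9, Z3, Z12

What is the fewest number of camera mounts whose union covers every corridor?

4

K1, K4, K8, K9 together cover {Z11, Z8, Z7, Z6, Z10, Z14, Z13, Z9, Z3, Z12, Z4} — every corridor.
No 3 of the 9 camera mounts cover everything (all 84 triples fall short), so 4 is minimum.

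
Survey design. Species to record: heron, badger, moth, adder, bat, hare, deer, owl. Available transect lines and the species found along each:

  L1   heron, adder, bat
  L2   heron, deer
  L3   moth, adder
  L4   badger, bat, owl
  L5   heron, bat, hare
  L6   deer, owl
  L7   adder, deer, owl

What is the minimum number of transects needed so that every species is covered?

L2, L3, L4, L5 together cover {heron, badger, moth, adder, bat, hare, deer, owl} — every species.
No 3 of the 7 transects cover everything (all 35 triples fall short), so 4 is minimum.
Greedy (largest uncovered first) would take L1, L4, L2, L3, L5 — 5 transects — but 4 suffice.

4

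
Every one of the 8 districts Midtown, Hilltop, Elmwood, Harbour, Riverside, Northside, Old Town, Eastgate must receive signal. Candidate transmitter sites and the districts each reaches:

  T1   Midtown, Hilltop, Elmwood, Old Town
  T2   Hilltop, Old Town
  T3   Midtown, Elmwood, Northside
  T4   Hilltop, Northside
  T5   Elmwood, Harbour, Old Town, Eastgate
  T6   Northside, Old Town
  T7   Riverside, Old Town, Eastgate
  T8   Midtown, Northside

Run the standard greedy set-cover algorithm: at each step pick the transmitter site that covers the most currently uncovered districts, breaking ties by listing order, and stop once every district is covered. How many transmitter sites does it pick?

4

Pick 1: T1 covers 4 new districts (Midtown, Hilltop, Elmwood, Old Town).
Pick 2: T5 covers 2 new districts (Harbour, Eastgate).
Pick 3: T3 covers 1 new districts (Northside).
Pick 4: T7 covers 1 new districts (Riverside).
Greedy uses 4 transmitter sites.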